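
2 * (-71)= -142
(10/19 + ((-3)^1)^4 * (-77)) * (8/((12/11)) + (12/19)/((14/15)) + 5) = -615097163/7581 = -81136.68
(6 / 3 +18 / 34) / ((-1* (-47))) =43 / 799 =0.05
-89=-89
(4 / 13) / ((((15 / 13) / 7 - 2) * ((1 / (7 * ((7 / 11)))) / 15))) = -20580 / 1837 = -11.20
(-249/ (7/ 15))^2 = 284698.47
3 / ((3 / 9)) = 9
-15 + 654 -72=567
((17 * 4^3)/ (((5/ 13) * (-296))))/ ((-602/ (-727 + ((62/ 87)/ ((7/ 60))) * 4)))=-126076964/ 11304055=-11.15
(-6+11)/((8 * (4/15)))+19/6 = 529/96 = 5.51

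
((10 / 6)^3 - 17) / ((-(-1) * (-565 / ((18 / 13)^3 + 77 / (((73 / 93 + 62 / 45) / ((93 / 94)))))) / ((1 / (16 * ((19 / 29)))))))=0.08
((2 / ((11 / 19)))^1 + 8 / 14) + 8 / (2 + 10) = 1084 / 231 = 4.69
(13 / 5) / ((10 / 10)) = 13 / 5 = 2.60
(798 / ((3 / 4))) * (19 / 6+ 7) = 32452 / 3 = 10817.33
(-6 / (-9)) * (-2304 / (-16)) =96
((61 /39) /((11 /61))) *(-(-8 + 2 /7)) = 66978 /1001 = 66.91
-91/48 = -1.90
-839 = -839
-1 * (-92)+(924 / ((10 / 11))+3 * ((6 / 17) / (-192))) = 3014833 / 2720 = 1108.39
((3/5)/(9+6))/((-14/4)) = -2/175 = -0.01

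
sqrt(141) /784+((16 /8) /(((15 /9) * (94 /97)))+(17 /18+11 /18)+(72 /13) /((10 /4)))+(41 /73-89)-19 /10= -342534119 /4014270+sqrt(141) /784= -85.31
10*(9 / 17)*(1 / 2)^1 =45 / 17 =2.65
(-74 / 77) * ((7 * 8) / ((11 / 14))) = -8288 / 121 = -68.50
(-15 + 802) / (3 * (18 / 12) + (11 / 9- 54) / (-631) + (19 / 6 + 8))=4469373 / 89446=49.97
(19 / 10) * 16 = 152 / 5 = 30.40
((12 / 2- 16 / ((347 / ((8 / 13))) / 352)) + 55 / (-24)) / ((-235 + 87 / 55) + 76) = 37392575 / 937349712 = 0.04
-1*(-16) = 16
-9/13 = -0.69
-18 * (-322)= 5796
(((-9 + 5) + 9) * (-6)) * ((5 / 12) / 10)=-5 / 4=-1.25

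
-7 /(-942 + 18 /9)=7 /940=0.01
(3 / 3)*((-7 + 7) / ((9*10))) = 0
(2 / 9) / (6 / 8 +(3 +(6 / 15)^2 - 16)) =-200 / 10881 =-0.02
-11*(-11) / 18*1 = 6.72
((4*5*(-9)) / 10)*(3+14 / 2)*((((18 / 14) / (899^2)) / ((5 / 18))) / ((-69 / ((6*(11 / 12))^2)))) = 58806 / 130120361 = 0.00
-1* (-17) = 17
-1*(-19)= 19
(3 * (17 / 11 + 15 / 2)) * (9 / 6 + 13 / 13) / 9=995 / 132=7.54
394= 394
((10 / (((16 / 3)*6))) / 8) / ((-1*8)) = -5 / 1024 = -0.00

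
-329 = -329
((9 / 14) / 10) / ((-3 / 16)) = -12 / 35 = -0.34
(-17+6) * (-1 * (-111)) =-1221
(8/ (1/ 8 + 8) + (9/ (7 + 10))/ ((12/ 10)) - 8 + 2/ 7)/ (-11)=97283/ 170170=0.57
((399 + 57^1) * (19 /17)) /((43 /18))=155952 /731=213.34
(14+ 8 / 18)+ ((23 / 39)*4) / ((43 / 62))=89782 / 5031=17.85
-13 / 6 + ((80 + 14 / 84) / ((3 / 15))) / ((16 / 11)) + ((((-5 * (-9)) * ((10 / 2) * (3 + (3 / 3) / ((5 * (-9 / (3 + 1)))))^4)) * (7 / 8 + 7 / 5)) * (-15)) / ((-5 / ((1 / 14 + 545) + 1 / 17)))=331143696092287 / 5508000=60120496.75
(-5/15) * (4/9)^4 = -256/19683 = -0.01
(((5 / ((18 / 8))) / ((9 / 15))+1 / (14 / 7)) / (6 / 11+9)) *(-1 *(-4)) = 4994 / 2835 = 1.76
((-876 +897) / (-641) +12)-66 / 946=327930 / 27563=11.90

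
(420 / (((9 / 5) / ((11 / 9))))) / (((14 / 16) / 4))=35200 / 27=1303.70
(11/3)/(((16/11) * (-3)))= -121/144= -0.84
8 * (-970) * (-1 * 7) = 54320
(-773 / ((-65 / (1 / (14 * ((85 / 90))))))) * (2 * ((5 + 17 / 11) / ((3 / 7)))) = 333936 / 12155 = 27.47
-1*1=-1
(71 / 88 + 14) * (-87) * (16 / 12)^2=-75574 / 33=-2290.12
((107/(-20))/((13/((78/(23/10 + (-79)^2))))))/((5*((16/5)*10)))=-107/3329760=-0.00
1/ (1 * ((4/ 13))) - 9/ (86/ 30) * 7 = -3221/ 172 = -18.73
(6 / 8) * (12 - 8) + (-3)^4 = 84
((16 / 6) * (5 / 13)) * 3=40 / 13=3.08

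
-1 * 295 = -295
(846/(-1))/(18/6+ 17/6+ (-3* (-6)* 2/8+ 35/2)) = -5076/167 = -30.40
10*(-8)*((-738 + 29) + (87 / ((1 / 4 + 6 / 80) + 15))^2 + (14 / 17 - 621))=662799961920 / 6388073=103755.85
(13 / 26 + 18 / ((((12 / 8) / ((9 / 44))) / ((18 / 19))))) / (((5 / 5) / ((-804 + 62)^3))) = -241230167164 / 209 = -1154211326.14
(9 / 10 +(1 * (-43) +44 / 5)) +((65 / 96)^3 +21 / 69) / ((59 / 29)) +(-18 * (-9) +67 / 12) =807907836487 / 6002933760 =134.59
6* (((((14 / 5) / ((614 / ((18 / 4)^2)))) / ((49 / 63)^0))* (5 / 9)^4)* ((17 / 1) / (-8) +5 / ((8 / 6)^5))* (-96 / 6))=840875 / 1060992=0.79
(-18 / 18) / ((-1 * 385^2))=0.00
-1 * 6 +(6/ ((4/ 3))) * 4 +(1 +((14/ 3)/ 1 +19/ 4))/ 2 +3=485/ 24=20.21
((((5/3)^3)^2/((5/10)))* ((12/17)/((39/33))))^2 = 1890625000000/2884012209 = 655.55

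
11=11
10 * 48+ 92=572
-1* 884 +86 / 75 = -66214 / 75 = -882.85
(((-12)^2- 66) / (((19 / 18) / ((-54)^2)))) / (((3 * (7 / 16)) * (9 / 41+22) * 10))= 447617664 / 605815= 738.87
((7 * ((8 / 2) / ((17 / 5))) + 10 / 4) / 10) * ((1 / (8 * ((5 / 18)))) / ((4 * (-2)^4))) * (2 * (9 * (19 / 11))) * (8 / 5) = 112347 / 299200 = 0.38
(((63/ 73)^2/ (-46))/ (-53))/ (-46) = -3969/ 597636692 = -0.00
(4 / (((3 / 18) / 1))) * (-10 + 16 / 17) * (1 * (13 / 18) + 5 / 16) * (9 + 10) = -217987 / 51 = -4274.25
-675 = -675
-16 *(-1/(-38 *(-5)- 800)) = -8/305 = -0.03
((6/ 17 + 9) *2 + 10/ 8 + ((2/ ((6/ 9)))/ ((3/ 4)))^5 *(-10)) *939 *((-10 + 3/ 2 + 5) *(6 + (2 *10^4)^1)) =45693621965397/ 68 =671965028902.90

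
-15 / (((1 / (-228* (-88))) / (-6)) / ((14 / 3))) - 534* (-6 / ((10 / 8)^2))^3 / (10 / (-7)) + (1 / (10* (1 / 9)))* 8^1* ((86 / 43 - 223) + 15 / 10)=656572959666 / 78125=8404133.88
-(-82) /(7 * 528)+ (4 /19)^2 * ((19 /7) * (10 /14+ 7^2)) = 1475405 /245784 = 6.00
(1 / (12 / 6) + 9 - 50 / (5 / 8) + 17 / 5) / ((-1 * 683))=671 / 6830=0.10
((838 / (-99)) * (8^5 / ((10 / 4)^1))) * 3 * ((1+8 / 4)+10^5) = -5492081557504 / 165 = -33285342772.75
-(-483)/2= 483/2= 241.50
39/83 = 0.47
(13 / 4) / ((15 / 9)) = 39 / 20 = 1.95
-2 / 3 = -0.67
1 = 1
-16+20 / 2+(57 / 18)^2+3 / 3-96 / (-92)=5027 / 828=6.07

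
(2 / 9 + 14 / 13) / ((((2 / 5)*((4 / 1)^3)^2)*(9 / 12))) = 95 / 89856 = 0.00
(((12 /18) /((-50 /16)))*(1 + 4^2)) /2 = -136 /75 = -1.81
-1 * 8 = -8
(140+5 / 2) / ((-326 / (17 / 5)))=-969 / 652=-1.49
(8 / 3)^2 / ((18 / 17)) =544 / 81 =6.72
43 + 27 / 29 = 1274 / 29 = 43.93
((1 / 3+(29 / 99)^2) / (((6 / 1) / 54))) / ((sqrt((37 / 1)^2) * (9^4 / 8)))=32864 / 264362373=0.00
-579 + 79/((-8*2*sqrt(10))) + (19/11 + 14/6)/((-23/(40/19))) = -8355119/14421 - 79*sqrt(10)/160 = -580.93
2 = 2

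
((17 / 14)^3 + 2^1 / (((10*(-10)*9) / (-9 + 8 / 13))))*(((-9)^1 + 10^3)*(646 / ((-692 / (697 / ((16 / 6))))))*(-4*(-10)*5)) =-3239498287571933 / 37027536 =-87488897.12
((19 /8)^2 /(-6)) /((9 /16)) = -361 /216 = -1.67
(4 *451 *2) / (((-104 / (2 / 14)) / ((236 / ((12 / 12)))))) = -106436 / 91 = -1169.63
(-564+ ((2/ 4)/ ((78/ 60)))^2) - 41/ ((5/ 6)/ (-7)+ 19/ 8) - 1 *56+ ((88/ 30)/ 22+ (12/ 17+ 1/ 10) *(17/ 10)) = -12230978099/ 19215300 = -636.52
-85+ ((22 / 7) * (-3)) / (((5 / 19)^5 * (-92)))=-3819983 / 1006250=-3.80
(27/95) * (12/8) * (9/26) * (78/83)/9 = 243/15770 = 0.02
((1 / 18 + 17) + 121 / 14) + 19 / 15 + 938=303964 / 315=964.97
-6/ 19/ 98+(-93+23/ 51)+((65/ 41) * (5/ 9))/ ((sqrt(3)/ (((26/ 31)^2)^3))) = -4394473/ 47481+100397627200 * sqrt(3)/ 982466574867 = -92.38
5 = 5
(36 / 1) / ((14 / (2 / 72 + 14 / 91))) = 85 / 182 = 0.47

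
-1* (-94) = 94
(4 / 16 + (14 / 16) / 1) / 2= 9 / 16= 0.56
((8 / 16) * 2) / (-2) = -1 / 2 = -0.50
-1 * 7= -7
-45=-45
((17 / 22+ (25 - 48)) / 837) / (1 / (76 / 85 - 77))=1054447 / 521730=2.02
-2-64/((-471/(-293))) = -19694/471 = -41.81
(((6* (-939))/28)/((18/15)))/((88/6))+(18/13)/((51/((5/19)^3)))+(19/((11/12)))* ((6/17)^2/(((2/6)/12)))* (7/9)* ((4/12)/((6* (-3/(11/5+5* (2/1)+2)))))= -4832464074679/158738660080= -30.44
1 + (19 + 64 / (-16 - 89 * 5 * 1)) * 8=70021 / 461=151.89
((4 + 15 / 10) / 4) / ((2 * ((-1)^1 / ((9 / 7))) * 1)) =-99 / 112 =-0.88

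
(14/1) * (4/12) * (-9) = -42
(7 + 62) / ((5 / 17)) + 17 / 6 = 7123 / 30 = 237.43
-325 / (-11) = 325 / 11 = 29.55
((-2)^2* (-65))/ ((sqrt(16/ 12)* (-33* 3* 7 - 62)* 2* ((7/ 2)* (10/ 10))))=26* sqrt(3)/ 1057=0.04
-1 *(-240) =240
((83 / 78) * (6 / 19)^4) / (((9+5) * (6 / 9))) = 13446 / 11859211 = 0.00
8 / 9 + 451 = 4067 / 9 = 451.89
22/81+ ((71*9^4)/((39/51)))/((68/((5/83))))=188756507/349596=539.93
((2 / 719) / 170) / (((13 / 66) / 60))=792 / 158899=0.00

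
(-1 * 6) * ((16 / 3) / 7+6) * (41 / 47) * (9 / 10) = -52398 / 1645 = -31.85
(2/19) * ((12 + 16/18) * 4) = 928/171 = 5.43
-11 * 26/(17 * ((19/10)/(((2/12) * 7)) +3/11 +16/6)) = -165165/44846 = -3.68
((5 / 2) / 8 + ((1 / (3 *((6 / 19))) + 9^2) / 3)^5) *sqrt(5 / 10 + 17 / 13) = 7029144728360227 *sqrt(1222) / 11938290624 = 20582396.55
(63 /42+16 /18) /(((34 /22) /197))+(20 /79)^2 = 581665021 /1909746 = 304.58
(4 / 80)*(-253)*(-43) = 543.95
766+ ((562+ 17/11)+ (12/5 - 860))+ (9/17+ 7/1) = 448309/935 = 479.47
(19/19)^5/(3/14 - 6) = -14/81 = -0.17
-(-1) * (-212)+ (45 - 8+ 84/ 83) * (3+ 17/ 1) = 45504/ 83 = 548.24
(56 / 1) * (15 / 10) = 84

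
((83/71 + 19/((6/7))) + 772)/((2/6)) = 338813/142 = 2386.01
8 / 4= 2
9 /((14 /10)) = 45 /7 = 6.43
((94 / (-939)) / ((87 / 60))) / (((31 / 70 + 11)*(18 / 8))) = -526400 / 196308279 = -0.00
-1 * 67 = -67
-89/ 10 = -8.90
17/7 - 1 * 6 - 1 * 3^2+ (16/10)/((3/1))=-12.04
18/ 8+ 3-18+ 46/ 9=-275/ 36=-7.64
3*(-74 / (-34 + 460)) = -37 / 71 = -0.52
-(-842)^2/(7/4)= -2835856/7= -405122.29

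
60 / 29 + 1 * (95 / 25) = 851 / 145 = 5.87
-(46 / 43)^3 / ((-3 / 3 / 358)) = 34846288 / 79507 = 438.28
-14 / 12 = -7 / 6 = -1.17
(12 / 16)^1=3 / 4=0.75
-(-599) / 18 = 599 / 18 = 33.28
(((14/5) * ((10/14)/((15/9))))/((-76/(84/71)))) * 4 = -504/6745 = -0.07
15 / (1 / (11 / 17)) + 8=301 / 17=17.71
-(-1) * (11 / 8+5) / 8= 51 / 64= 0.80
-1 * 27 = -27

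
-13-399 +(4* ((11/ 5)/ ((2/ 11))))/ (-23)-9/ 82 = -3906039/ 9430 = -414.21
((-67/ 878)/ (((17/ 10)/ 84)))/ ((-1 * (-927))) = -9380/ 2306067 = -0.00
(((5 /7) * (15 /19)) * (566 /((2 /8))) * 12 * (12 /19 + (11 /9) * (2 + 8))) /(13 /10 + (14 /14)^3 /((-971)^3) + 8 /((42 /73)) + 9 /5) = 13667310311874576000 /1180197639821231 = 11580.53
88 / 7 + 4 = 116 / 7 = 16.57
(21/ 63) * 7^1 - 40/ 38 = 73/ 57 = 1.28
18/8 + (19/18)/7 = 2.40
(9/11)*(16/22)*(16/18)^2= 512/1089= 0.47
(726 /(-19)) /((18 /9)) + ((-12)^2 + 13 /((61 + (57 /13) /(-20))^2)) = 592637398957 /4744961371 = 124.90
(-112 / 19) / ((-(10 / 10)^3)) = 112 / 19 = 5.89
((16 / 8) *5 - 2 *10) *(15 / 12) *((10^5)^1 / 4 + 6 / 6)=-625025 / 2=-312512.50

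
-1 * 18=-18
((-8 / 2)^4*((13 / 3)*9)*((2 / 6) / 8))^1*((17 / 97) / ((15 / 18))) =42432 / 485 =87.49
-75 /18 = -25 /6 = -4.17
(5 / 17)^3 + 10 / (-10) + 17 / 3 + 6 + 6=246025 / 14739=16.69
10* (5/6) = 25/3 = 8.33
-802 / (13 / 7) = -5614 / 13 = -431.85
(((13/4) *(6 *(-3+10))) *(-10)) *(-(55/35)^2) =23595/7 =3370.71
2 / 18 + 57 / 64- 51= -28799 / 576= -50.00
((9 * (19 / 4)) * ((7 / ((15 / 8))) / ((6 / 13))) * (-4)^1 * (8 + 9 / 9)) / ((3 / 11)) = -228228 / 5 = -45645.60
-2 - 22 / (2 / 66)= -728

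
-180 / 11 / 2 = -90 / 11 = -8.18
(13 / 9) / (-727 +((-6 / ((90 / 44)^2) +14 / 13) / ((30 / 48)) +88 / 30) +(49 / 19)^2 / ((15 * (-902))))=-0.00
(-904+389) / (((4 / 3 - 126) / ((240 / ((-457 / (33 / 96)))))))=-0.75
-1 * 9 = -9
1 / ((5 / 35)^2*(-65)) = -49 / 65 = -0.75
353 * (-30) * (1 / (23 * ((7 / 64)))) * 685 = -464265600 / 161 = -2883637.27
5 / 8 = 0.62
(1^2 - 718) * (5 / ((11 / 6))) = -21510 / 11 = -1955.45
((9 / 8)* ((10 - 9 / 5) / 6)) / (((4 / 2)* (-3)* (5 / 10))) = -41 / 80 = -0.51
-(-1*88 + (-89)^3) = 705057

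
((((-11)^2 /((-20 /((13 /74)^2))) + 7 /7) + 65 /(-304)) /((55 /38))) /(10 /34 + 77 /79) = 8725471 /26729725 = 0.33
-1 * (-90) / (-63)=-10 / 7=-1.43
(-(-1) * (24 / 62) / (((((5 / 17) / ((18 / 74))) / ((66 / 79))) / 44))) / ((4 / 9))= 11996424 / 453065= 26.48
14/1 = 14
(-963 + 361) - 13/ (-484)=-291355/ 484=-601.97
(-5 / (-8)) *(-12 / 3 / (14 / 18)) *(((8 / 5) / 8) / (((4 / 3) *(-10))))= 27 / 560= 0.05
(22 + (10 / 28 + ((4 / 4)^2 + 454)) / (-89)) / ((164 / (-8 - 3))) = -1.13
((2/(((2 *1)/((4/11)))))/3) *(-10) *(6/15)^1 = -16/33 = -0.48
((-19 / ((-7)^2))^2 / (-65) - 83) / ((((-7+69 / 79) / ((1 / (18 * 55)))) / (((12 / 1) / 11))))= 511673362 / 34274214975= 0.01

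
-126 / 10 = -63 / 5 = -12.60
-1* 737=-737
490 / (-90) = -49 / 9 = -5.44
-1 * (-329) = 329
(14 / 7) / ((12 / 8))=4 / 3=1.33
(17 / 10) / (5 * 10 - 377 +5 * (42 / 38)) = -0.01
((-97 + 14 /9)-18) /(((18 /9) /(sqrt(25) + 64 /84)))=-123541 /378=-326.83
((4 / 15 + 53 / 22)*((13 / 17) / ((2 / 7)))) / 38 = 80353 / 426360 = 0.19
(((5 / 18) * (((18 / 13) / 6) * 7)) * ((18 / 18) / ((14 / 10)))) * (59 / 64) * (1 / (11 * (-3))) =-1475 / 164736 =-0.01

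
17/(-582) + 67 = 38977/582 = 66.97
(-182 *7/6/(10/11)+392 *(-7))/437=-89327/13110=-6.81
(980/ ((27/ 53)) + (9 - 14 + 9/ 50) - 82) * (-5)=-2479793/ 270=-9184.42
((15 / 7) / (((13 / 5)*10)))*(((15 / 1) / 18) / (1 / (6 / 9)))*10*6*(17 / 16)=2125 / 728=2.92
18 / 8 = 9 / 4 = 2.25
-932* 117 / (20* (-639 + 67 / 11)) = 299871 / 34810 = 8.61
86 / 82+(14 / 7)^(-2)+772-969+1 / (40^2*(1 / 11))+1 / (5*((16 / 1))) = -12836729 / 65600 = -195.68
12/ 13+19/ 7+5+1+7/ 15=10.10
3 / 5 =0.60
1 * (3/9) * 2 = 2/3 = 0.67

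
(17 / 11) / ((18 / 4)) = 34 / 99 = 0.34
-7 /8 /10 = -7 /80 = -0.09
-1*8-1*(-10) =2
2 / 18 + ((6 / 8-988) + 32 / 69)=-816967 / 828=-986.68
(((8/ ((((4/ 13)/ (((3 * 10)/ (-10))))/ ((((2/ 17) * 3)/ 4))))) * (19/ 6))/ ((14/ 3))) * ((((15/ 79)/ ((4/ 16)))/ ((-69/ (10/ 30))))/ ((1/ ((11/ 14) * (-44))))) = -0.59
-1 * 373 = -373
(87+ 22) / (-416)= -109 / 416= -0.26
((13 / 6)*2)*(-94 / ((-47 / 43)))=1118 / 3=372.67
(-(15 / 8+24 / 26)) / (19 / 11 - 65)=1067 / 24128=0.04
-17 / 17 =-1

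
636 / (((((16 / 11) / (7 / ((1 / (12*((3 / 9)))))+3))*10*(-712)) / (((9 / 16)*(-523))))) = 255208833 / 455680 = 560.06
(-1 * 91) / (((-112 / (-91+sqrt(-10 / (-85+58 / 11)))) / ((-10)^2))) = -29575 / 4+325 * sqrt(96470) / 3508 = -7364.97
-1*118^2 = -13924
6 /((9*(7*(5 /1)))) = 2 /105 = 0.02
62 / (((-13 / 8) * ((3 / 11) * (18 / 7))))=-19096 / 351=-54.40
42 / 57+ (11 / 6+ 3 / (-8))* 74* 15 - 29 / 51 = 6274927 / 3876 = 1618.92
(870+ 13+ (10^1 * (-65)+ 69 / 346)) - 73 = 55429 / 346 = 160.20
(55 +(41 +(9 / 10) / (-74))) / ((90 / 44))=260447 / 5550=46.93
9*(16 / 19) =144 / 19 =7.58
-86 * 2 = -172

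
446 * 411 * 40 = 7332240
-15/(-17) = 15/17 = 0.88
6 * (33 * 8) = 1584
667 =667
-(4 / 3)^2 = -16 / 9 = -1.78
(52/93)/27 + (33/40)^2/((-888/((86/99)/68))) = 836928899/40433126400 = 0.02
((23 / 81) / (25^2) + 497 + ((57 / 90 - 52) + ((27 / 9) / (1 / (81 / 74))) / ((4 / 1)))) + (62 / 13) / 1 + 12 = 90238344379 / 194805000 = 463.22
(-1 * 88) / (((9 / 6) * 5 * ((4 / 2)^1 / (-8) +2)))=-704 / 105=-6.70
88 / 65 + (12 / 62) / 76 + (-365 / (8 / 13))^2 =861991055613 / 2450240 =351798.62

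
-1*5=-5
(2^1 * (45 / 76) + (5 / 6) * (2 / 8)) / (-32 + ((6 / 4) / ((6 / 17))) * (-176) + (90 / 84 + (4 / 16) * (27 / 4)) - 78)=-8890 / 5459859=-0.00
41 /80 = 0.51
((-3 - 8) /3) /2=-11 /6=-1.83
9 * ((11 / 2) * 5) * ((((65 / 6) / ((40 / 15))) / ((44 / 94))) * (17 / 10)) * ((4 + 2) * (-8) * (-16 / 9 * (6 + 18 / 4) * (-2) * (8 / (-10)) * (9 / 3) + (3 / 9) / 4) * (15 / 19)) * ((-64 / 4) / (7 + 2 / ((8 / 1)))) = -15062915790 / 551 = -27337415.23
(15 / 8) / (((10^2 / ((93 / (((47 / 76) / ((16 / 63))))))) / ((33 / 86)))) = 0.27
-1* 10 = -10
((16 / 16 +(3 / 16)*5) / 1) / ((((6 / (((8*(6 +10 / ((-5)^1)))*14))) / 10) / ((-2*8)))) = -23146.67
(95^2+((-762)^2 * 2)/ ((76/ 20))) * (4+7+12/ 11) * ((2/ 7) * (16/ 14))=95646640/ 77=1242164.16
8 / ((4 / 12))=24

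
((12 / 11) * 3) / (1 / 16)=576 / 11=52.36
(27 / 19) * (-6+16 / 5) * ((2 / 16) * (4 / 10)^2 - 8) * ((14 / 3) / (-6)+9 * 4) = 139797 / 125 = 1118.38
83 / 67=1.24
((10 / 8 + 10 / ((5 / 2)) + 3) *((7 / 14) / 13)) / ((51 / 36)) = 0.22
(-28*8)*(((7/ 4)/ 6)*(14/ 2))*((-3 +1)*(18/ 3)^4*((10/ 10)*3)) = 3556224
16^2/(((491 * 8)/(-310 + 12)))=-19.42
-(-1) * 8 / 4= 2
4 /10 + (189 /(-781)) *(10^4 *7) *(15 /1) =-992248438 /3905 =-254096.91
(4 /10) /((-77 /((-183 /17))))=366 /6545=0.06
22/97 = 0.23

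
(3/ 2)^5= 7.59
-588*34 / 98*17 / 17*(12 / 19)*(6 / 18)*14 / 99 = -3808 / 627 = -6.07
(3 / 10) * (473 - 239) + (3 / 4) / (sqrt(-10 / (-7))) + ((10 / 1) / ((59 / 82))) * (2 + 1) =3 * sqrt(70) / 40 + 33009 / 295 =112.52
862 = 862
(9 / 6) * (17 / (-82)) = -51 / 164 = -0.31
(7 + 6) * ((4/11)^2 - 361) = -567645/121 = -4691.28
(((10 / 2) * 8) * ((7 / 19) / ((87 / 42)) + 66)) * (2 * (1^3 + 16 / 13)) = 2917120 / 247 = 11810.20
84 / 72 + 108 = 655 / 6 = 109.17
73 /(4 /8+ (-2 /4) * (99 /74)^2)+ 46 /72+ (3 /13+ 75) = -220596353 /2024100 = -108.98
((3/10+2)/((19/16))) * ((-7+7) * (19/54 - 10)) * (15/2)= 0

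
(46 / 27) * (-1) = -46 / 27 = -1.70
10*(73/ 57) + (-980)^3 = -53647943270/ 57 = -941191987.19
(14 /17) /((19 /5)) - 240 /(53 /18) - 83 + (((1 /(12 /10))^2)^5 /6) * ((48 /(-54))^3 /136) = -11622736081085207 /70744014412704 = -164.29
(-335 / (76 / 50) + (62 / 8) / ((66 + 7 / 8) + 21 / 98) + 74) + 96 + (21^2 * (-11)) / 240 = -402552831 / 5710640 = -70.49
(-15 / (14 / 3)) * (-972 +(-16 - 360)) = 30330 / 7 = 4332.86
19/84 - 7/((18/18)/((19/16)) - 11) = 14839/16212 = 0.92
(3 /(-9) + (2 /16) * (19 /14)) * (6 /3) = -0.33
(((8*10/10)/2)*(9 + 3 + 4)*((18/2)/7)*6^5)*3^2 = 40310784/7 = 5758683.43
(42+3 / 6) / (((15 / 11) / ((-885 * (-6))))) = 165495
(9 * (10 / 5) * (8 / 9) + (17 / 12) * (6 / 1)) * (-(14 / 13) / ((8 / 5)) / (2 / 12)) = -5145 / 52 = -98.94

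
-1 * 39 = -39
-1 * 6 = -6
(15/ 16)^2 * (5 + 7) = 675/ 64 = 10.55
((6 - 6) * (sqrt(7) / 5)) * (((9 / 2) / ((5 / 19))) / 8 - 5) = 0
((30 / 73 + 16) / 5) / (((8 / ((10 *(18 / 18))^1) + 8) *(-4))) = -599 / 6424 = -0.09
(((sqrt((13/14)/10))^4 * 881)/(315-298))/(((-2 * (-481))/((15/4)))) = 34359/19725440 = 0.00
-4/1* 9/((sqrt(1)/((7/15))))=-84/5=-16.80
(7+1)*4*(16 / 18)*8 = 2048 / 9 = 227.56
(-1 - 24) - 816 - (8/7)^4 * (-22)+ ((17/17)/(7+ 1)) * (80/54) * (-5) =-52146508/64827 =-804.39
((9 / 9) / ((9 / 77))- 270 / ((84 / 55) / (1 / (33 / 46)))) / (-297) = 14986 / 18711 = 0.80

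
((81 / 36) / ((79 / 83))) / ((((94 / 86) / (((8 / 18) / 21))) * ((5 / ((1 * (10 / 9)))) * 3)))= 7138 / 2105271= 0.00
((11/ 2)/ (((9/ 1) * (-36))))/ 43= -11/ 27864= -0.00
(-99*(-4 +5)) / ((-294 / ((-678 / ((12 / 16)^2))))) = -19888 / 49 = -405.88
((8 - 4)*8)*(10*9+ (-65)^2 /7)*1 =155360 /7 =22194.29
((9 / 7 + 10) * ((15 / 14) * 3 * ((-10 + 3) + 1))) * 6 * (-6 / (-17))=-383940 / 833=-460.91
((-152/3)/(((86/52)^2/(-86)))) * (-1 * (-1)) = 1593.05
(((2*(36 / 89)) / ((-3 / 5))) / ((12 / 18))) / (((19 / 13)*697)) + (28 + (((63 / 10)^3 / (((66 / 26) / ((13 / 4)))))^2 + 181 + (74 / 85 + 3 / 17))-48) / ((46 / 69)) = 702680614690071745041 / 4563643744000000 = 153973.59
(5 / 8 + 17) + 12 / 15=737 / 40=18.42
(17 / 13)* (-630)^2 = 6747300 / 13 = 519023.08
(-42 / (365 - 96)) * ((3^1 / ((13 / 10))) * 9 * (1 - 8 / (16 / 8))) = 34020 / 3497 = 9.73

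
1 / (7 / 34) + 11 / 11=41 / 7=5.86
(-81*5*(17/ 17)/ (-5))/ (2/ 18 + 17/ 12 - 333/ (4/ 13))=-0.07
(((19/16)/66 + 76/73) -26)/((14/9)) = -5767935/359744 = -16.03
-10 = -10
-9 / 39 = -3 / 13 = -0.23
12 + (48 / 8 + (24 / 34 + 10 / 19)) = 6212 / 323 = 19.23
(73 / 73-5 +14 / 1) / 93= 10 / 93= 0.11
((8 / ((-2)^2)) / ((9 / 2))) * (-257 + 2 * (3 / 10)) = -5128 / 45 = -113.96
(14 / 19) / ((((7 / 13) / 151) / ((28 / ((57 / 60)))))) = 2198560 / 361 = 6090.19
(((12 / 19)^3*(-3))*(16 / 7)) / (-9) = 9216 / 48013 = 0.19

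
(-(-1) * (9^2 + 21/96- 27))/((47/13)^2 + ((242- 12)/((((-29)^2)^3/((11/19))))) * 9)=3313811281273285/798890670522272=4.15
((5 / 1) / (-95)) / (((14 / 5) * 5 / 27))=-27 / 266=-0.10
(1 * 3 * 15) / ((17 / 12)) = 540 / 17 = 31.76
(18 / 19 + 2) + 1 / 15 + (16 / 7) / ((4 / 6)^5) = 81281 / 3990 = 20.37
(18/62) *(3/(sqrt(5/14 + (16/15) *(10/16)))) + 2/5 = 2/5 + 27 *sqrt(1806)/1333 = 1.26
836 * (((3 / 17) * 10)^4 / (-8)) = -84645000 / 83521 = -1013.46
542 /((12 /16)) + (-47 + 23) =2096 /3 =698.67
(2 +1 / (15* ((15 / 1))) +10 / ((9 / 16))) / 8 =2.47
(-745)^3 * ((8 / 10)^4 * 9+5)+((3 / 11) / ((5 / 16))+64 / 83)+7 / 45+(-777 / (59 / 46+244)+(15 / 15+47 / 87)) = -3219016930176715570 / 896219973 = -3591771024.03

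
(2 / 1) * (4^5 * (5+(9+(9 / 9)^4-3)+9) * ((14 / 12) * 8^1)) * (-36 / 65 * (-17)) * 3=11338232.12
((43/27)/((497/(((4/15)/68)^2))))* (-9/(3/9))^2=129/3590825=0.00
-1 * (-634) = 634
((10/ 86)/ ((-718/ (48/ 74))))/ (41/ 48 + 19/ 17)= -48960/ 919010921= -0.00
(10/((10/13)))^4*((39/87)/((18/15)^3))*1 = 46411625/6264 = 7409.26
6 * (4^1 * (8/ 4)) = 48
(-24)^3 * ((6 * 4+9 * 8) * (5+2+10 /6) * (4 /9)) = -5111808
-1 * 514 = -514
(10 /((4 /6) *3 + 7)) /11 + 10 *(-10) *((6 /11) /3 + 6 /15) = -5750 /99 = -58.08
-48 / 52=-12 / 13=-0.92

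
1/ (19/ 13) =13/ 19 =0.68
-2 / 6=-1 / 3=-0.33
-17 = -17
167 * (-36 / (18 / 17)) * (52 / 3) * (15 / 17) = -86840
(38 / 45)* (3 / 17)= 38 / 255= 0.15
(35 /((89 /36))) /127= 1260 /11303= 0.11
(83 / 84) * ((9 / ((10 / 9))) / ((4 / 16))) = 2241 / 70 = 32.01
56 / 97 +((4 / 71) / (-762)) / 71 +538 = 100337082088 / 186300237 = 538.58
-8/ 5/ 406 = -4/ 1015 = -0.00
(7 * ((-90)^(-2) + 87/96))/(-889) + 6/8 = 6113467/8229600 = 0.74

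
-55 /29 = -1.90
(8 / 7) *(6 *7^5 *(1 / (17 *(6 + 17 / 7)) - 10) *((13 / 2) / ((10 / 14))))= -52558447032 / 5015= -10480248.66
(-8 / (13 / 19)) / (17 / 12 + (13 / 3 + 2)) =-608 / 403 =-1.51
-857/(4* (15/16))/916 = -0.25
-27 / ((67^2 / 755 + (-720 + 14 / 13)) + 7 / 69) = 18285345 / 482784532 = 0.04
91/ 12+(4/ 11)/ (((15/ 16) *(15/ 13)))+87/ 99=87103/ 9900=8.80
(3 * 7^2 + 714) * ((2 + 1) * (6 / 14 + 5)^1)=14022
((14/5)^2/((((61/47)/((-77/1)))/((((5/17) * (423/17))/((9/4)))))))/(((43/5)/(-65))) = 8667939280/758047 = 11434.57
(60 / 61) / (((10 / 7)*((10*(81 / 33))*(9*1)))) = 77 / 24705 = 0.00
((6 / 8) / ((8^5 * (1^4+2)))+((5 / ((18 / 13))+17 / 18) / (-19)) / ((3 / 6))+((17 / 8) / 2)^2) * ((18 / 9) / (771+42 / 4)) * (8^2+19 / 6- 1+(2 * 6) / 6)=0.11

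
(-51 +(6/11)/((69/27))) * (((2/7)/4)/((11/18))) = -115641/19481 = -5.94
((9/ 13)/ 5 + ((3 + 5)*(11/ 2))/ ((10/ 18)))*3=15471/ 65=238.02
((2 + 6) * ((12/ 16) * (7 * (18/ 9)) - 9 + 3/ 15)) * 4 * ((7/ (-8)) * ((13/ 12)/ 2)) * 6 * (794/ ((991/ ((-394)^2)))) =-95339586524/ 4955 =-19241087.09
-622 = -622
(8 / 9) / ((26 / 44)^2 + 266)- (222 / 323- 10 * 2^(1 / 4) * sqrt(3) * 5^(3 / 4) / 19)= -256317518 / 374750091 + 10 * 2^(1 / 4) * sqrt(3) * 5^(3 / 4) / 19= 2.94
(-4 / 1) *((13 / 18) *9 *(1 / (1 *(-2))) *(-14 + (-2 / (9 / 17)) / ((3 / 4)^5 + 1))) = -2527954 / 11403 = -221.69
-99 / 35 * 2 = -198 / 35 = -5.66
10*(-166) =-1660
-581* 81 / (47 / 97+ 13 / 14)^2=-86788202004 / 3682561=-23567.35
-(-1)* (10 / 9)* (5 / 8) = 25 / 36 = 0.69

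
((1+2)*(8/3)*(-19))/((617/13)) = -1976/617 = -3.20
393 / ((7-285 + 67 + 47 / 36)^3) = -18335808 / 430197890149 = -0.00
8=8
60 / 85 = 12 / 17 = 0.71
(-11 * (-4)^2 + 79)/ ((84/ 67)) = -6499/ 84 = -77.37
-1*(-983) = 983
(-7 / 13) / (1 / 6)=-42 / 13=-3.23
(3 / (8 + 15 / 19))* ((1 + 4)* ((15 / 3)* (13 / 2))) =18525 / 334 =55.46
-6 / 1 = -6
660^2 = 435600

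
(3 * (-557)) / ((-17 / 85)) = 8355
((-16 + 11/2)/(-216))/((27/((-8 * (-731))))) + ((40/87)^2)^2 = 3634516877/343738566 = 10.57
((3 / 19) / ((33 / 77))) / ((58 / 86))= 301 / 551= 0.55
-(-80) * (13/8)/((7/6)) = 780/7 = 111.43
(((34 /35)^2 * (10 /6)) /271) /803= 1156 /159945555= 0.00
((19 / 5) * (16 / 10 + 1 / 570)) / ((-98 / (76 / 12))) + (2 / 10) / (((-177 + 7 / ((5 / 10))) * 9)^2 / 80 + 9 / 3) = -12445248521 / 31639236300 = -0.39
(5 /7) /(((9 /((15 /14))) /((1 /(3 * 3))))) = 25 /2646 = 0.01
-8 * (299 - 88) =-1688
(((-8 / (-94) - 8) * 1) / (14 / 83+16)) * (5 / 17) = -77190 / 536129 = -0.14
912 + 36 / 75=912.48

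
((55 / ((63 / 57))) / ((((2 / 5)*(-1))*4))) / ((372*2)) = -5225 / 124992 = -0.04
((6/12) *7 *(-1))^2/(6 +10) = 49/64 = 0.77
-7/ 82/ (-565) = 7/ 46330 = 0.00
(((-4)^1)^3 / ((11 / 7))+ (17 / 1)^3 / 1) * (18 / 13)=964710 / 143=6746.22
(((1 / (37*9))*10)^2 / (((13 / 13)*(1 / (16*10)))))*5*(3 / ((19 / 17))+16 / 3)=36560000 / 6320673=5.78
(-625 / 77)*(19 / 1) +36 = -9103 / 77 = -118.22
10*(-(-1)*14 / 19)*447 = 62580 / 19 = 3293.68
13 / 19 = 0.68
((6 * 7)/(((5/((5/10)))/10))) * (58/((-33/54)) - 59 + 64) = -41538/11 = -3776.18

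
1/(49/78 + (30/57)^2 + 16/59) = 1661322/1954379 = 0.85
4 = 4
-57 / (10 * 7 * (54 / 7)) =-19 / 180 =-0.11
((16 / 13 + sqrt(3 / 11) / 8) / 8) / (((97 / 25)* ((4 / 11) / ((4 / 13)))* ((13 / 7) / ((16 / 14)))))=0.02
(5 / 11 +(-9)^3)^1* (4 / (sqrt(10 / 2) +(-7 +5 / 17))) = 9264184* sqrt(5) / 127061 +62124528 / 127061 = 651.97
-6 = -6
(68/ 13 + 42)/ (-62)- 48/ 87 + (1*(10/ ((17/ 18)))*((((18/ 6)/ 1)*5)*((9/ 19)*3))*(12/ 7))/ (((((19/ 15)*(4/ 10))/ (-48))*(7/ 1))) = -18407433925263/ 3514432831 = -5237.67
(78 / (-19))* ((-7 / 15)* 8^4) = 745472 / 95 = 7847.07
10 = 10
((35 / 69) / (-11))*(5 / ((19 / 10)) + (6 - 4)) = -280 / 1311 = -0.21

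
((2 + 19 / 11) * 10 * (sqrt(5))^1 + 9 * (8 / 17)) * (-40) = -16400 * sqrt(5) / 11 - 2880 / 17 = -3503.19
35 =35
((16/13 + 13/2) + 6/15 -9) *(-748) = 42262/65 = 650.18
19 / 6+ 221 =1345 / 6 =224.17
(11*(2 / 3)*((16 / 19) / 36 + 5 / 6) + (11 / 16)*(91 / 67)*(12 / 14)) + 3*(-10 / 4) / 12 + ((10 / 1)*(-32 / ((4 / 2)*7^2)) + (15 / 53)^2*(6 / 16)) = 121971208655 / 37846870488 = 3.22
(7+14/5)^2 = 2401/25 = 96.04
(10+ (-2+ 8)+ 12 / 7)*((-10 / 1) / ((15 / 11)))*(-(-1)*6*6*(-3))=98208 / 7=14029.71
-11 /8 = -1.38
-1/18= -0.06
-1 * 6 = -6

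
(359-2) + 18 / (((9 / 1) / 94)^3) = 1690085 / 81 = 20865.25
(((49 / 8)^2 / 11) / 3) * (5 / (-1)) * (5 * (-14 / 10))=84035 / 2112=39.79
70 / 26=35 / 13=2.69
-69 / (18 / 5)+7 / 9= -331 / 18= -18.39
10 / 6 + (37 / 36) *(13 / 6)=3.89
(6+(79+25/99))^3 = 601211584000/970299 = 619614.76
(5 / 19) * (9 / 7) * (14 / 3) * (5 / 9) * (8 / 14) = 200 / 399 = 0.50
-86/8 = -10.75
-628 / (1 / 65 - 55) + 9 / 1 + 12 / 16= 151333 / 7148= 21.17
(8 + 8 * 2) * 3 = 72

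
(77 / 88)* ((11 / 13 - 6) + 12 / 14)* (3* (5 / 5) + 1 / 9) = -2737 / 234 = -11.70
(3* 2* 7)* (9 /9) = 42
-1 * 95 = -95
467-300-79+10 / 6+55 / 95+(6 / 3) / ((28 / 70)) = 5429 / 57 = 95.25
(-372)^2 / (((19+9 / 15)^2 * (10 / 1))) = 86490 / 2401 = 36.02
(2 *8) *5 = 80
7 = 7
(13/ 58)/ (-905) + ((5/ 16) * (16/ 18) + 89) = 21087799/ 236205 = 89.28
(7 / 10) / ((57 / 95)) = 7 / 6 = 1.17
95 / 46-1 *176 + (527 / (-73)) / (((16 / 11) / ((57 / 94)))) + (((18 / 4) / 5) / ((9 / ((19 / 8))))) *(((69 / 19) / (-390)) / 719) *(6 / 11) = -1148524411474269 / 6490878336800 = -176.94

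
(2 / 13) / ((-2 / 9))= -9 / 13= -0.69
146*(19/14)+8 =1443/7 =206.14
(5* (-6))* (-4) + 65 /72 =8705 /72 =120.90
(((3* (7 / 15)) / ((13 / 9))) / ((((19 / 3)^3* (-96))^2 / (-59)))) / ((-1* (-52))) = -0.00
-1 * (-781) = 781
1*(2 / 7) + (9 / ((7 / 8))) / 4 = 20 / 7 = 2.86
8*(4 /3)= 32 /3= 10.67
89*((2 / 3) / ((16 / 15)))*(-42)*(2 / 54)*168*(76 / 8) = -414295 / 3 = -138098.33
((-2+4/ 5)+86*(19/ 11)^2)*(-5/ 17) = -154504/ 2057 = -75.11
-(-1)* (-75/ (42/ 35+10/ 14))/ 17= -2625/ 1139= -2.30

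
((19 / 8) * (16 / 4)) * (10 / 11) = 95 / 11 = 8.64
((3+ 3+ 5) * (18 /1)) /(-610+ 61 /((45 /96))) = -1485 /3599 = -0.41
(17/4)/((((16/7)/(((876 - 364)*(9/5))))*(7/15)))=3672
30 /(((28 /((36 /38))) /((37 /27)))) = 185 /133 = 1.39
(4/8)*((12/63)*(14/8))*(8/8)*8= 4/3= 1.33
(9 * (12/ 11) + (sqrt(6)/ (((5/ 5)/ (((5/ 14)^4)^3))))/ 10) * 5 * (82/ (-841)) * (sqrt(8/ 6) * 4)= -22.11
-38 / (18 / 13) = -247 / 9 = -27.44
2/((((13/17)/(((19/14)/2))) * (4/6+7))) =969/4186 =0.23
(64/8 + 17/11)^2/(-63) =-175/121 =-1.45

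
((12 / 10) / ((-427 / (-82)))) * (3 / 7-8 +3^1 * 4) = 1.02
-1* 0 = 0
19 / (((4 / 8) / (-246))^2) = 4599216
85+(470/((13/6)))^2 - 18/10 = 39832304/845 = 47138.82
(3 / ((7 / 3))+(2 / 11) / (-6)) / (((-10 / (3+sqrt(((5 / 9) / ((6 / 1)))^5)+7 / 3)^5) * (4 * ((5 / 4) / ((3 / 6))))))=-4946881953463136055049 / 91316834906618724480 -123671812111465377001225 * sqrt(30) / 5112573899283843851206656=-54.31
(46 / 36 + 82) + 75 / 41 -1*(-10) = 70189 / 738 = 95.11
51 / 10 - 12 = -69 / 10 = -6.90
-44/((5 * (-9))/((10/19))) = 88/171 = 0.51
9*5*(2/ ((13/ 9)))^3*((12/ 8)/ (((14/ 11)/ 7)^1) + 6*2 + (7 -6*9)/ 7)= 24866190/ 15379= 1616.89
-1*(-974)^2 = -948676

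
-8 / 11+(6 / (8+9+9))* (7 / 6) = -131 / 286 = -0.46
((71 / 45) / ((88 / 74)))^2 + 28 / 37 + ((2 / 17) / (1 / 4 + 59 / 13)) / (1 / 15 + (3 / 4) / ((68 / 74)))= 55181610510959 / 21683226668400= 2.54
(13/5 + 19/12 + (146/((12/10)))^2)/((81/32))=21322024/3645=5849.66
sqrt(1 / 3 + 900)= sqrt(8103) / 3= 30.01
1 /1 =1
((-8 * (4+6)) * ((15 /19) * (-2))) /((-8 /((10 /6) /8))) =-125 /38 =-3.29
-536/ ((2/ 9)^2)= -10854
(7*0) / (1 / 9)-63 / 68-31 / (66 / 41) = -45293 / 2244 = -20.18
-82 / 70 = -41 / 35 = -1.17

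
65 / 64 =1.02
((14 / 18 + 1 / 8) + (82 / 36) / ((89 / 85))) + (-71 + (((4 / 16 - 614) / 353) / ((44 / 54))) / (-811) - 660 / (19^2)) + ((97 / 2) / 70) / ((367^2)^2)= -13442104978195730368060552 / 192725423815773102346785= -69.75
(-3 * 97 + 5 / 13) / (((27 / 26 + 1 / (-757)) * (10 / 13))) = -37179298 / 102065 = -364.27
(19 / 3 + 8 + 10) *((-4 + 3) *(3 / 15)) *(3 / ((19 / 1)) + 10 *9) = -438.77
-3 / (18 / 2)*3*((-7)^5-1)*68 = 1142944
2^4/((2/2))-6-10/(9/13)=-40/9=-4.44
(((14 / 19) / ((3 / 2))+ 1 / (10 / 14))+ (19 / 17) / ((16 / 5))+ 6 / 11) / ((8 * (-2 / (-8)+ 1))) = 2375633 / 8527200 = 0.28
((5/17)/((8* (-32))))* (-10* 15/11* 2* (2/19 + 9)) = 64875/227392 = 0.29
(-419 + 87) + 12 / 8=-661 / 2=-330.50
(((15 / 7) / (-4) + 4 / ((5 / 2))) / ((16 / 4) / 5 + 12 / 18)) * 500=55875 / 154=362.82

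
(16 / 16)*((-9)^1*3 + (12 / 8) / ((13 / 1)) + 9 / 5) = -25.08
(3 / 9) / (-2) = -0.17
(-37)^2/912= 1369/912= 1.50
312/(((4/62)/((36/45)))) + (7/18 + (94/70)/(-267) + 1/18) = 108474127/28035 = 3869.24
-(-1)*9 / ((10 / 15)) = 27 / 2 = 13.50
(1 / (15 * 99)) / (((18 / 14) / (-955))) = -1337 / 2673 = -0.50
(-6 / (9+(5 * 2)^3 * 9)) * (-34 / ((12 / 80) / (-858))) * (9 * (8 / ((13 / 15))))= -979200 / 91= -10760.44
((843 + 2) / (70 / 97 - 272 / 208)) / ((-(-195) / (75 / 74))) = -409825 / 54686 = -7.49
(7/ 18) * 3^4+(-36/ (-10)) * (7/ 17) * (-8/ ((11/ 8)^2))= 518931/ 20570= 25.23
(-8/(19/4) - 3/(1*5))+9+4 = 1018/95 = 10.72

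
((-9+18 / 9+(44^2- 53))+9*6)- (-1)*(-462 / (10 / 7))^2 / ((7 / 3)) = 46753.24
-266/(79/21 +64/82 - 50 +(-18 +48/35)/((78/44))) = 14886690/3068999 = 4.85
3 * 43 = 129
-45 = -45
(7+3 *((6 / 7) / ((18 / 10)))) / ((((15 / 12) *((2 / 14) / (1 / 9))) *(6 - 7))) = -236 / 45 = -5.24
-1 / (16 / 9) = -9 / 16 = -0.56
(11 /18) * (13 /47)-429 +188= -203743 /846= -240.83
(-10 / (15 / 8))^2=256 / 9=28.44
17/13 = 1.31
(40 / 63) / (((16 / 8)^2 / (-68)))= -680 / 63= -10.79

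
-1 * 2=-2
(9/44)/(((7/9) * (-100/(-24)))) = 243/3850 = 0.06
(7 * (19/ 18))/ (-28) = -19/ 72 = -0.26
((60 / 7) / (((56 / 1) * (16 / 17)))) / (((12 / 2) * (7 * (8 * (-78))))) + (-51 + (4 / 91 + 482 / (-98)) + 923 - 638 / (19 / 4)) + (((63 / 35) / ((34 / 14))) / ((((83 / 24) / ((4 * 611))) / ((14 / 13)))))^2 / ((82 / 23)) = 47789986515467856388153 / 531116969447500800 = 89980.15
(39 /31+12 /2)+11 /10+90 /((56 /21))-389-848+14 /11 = -8140483 /6820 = -1193.62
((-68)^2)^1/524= 8.82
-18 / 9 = -2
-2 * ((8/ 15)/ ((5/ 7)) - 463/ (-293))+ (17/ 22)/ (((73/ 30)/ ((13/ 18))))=-52048357/ 11763950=-4.42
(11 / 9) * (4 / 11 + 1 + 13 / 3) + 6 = 350 / 27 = 12.96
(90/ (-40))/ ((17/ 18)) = -81/ 34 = -2.38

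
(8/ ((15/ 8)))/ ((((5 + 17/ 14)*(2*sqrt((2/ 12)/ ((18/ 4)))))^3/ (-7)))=-153664*sqrt(3)/ 121945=-2.18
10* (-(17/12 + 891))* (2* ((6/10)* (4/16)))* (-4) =10709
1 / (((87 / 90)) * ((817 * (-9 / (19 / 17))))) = -10 / 63597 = -0.00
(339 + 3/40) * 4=13563/10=1356.30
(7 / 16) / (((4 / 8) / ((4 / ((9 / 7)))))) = 2.72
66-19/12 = 773/12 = 64.42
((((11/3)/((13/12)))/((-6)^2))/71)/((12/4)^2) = 11/74763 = 0.00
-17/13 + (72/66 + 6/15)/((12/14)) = 926/2145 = 0.43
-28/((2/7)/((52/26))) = -196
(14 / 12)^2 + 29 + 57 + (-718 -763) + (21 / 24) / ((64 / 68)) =-1604401 / 1152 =-1392.71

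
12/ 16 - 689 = -2753/ 4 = -688.25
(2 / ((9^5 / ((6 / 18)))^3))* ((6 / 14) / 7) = 2 / 90797989253740209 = 0.00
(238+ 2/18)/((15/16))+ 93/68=2344139/9180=255.35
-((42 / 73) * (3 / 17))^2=-15876 / 1540081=-0.01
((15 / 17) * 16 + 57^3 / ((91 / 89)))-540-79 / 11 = 3073095946 / 17017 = 180589.76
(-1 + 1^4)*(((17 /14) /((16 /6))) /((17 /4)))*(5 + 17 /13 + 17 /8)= 0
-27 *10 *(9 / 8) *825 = -1002375 / 4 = -250593.75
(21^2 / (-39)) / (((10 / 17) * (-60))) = 0.32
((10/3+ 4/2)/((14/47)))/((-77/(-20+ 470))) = -56400/539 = -104.64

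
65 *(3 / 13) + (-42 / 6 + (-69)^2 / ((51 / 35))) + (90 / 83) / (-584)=1349483951 / 412012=3275.35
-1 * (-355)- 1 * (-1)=356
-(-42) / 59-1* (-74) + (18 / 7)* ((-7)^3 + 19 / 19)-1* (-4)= -330696 / 413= -800.72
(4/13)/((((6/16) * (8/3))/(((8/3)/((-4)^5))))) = -1/1248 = -0.00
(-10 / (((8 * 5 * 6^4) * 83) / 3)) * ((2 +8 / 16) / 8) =-0.00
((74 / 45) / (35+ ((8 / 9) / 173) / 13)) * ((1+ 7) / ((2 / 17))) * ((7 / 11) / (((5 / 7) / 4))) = 2218125728 / 194821825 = 11.39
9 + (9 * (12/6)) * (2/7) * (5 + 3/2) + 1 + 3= 325/7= 46.43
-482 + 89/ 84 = -480.94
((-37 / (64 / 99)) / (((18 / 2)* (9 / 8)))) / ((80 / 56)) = -2849 / 720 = -3.96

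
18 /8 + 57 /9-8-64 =-761 /12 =-63.42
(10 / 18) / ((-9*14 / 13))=-0.06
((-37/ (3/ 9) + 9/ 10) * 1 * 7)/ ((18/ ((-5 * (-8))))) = -5138/ 3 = -1712.67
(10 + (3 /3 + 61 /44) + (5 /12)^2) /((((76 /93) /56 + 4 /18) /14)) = 6044101 /8140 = 742.52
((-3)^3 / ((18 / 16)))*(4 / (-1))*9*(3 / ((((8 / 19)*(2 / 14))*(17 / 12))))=517104 / 17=30417.88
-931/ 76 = -49/ 4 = -12.25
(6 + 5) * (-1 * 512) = -5632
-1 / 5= -0.20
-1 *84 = -84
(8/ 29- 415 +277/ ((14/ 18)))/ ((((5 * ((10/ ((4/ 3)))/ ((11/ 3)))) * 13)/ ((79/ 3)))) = -6889432/ 593775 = -11.60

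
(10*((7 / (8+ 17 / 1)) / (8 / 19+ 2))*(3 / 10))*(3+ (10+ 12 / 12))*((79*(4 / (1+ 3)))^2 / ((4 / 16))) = 69724452 / 575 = 121259.92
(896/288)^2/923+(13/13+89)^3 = 54502227784/74763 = 729000.01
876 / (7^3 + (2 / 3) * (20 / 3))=7884 / 3127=2.52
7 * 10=70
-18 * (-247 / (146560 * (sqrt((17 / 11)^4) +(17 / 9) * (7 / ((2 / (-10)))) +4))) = -2420847 / 4765984640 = -0.00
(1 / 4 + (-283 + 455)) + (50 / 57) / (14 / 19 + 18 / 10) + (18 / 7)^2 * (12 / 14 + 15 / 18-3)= 162618181 / 991956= 163.94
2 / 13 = 0.15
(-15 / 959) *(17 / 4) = -0.07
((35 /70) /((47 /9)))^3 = 729 /830584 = 0.00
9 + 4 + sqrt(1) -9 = 5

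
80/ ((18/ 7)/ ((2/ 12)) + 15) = 560/ 213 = 2.63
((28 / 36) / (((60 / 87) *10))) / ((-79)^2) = 203 / 11233800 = 0.00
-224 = -224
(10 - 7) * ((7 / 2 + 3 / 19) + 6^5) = 886881 / 38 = 23338.97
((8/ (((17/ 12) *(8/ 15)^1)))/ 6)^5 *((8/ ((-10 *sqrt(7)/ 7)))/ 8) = -2430000 *sqrt(7)/ 1419857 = -4.53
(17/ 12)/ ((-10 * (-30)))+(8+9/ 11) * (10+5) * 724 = 3792312187/ 39600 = 95765.46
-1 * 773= -773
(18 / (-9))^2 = 4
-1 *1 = -1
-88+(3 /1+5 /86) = -7305 /86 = -84.94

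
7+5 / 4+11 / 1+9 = 113 / 4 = 28.25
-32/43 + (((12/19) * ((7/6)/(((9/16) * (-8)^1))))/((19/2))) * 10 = -128048/139707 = -0.92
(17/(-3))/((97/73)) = -1241/291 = -4.26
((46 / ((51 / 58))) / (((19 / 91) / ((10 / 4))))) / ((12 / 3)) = 303485 / 1938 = 156.60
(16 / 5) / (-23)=-16 / 115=-0.14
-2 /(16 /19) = -19 /8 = -2.38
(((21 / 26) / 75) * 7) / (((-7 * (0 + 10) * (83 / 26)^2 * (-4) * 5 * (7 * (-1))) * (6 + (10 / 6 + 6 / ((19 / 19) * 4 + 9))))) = -507 / 5459532500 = -0.00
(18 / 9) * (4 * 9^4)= 52488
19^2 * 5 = 1805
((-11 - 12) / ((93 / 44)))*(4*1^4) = -4048 / 93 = -43.53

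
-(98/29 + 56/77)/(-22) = 655/3509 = 0.19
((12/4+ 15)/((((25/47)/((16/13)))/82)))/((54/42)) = 863296/325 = 2656.30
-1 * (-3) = 3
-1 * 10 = -10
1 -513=-512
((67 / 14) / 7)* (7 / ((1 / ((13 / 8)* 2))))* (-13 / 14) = -11323 / 784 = -14.44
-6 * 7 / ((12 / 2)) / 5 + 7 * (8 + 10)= 623 / 5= 124.60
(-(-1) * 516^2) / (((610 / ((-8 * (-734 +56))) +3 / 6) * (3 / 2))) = 481390848 / 1661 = 289819.90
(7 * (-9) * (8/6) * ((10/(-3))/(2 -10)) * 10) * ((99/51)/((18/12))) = -7700/17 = -452.94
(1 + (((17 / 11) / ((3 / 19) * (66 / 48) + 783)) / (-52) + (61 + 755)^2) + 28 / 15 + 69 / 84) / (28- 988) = -226711999810103 / 326860934400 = -693.60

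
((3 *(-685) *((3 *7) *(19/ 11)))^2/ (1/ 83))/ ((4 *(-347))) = -332255898.56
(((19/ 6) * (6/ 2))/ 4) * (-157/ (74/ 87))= -259521/ 592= -438.38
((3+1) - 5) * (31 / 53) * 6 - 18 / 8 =-1221 / 212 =-5.76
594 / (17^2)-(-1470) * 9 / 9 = 425424 / 289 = 1472.06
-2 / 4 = -0.50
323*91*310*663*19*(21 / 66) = 36521457162.27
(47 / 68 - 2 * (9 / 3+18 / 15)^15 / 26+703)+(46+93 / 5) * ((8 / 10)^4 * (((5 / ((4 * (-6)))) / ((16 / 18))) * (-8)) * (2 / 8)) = -4632298345176700724593 / 26977539062500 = -171709448.16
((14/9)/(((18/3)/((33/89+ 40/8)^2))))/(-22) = -799694/2352537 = -0.34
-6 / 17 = -0.35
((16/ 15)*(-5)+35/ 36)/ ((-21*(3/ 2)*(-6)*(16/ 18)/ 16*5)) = -157/ 1890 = -0.08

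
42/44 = 21/22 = 0.95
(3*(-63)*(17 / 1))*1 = -3213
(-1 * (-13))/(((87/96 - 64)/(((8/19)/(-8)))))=416/38361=0.01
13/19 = 0.68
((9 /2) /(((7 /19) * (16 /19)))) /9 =361 /224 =1.61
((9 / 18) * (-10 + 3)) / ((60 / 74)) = -259 / 60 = -4.32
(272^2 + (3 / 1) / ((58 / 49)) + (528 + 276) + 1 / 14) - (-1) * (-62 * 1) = 15169907 / 203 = 74728.61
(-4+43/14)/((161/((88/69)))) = -572/77763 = -0.01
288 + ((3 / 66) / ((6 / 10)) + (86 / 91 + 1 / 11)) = 157855 / 546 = 289.11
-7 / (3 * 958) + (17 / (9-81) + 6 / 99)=-67505 / 379368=-0.18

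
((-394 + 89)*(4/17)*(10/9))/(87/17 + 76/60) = -15250/1221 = -12.49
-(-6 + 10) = -4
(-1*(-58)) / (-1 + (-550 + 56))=-58 / 495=-0.12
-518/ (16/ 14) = -1813/ 4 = -453.25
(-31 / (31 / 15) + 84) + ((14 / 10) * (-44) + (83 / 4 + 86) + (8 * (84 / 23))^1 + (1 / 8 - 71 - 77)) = -4147 / 920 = -4.51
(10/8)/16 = 0.08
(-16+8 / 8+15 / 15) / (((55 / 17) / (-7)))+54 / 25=8924 / 275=32.45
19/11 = 1.73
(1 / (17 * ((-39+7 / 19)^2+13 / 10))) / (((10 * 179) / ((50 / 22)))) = 9025 / 180494884669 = 0.00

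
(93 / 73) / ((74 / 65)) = 6045 / 5402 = 1.12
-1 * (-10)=10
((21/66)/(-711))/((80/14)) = -49/625680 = -0.00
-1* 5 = -5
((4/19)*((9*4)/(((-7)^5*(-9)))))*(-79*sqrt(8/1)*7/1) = -2528*sqrt(2)/45619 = -0.08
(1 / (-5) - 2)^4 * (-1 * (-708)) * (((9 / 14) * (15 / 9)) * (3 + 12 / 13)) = 792985842 / 11375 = 69713.04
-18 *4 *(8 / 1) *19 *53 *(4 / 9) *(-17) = 4382464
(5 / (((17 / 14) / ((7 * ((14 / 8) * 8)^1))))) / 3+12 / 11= 76072 / 561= 135.60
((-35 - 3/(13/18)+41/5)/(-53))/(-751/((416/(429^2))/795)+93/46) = -1480832/669723220034115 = -0.00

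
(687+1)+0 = 688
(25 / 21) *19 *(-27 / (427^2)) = -4275 / 1276303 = -0.00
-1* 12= -12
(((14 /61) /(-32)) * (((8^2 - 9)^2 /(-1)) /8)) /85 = 4235 /132736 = 0.03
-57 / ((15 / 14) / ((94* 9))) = -225036 / 5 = -45007.20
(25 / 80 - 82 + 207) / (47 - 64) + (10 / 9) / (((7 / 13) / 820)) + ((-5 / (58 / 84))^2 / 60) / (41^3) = 1673314520409445 / 993246445296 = 1684.69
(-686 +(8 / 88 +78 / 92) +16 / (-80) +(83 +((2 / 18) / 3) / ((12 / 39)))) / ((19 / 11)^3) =-116.85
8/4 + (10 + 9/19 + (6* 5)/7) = 2229/133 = 16.76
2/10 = 1/5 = 0.20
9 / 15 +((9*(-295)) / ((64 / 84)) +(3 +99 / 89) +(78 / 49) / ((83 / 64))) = -100734236301 / 28957040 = -3478.75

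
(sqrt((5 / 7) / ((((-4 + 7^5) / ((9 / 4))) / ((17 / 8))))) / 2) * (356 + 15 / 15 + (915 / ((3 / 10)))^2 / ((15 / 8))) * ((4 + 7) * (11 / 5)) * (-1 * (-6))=1801093591 * sqrt(2221730) / 522760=5135462.61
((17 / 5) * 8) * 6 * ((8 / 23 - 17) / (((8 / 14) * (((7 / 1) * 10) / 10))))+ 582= -11202 / 115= -97.41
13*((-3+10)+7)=182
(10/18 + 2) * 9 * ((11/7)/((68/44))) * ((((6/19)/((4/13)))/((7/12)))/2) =325611/15827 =20.57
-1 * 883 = -883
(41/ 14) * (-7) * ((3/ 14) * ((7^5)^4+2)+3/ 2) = -350516026950224186.79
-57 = -57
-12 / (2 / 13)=-78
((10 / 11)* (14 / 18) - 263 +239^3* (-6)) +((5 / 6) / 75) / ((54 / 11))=-4379003560499 / 53460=-81911776.29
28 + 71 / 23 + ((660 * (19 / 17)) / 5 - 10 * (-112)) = 507759 / 391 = 1298.62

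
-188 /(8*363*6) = -47 /4356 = -0.01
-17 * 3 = -51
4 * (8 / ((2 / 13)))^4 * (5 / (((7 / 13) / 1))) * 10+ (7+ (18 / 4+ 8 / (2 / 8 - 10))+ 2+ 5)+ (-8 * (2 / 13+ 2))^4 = 3257807969094233 / 1199562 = 2715831252.65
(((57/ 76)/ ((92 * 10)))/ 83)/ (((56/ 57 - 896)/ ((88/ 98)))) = -1881/ 190883506240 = -0.00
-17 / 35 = -0.49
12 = 12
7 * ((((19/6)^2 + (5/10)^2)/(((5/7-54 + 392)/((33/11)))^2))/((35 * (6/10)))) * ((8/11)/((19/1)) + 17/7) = 1557885/2349845938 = 0.00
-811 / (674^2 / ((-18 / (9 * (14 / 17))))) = 13787 / 3179932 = 0.00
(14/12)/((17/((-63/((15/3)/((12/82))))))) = -441/3485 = -0.13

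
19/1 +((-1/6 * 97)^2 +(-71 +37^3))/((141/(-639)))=-129944915/564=-230398.79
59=59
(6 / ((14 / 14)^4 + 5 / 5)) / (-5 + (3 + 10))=3 / 8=0.38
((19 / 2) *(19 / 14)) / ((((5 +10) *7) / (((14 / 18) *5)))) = 361 / 756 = 0.48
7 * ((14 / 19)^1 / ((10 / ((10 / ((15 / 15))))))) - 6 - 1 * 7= -149 / 19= -7.84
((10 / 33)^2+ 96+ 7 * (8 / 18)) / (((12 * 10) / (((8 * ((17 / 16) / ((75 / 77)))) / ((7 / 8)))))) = 918272 / 111375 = 8.24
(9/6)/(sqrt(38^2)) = 3/76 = 0.04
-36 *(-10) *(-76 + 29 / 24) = -26925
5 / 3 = 1.67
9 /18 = 1 /2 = 0.50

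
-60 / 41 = -1.46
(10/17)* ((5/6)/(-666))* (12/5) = -10/5661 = -0.00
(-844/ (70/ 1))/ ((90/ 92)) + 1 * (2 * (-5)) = -35162/ 1575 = -22.33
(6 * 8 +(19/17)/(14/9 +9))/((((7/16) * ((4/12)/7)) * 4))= 49068/85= 577.27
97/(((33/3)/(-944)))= -91568/11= -8324.36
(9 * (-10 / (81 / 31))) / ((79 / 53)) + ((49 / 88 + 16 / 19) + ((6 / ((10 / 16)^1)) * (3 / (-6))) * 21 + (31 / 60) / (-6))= -122.60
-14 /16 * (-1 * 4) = 7 /2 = 3.50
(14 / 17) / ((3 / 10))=2.75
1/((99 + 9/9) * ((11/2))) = 1/550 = 0.00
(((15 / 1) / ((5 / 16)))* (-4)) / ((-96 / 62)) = 124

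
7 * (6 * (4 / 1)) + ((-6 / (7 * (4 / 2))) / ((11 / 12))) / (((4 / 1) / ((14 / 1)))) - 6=1764 / 11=160.36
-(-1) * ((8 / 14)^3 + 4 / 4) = 407 / 343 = 1.19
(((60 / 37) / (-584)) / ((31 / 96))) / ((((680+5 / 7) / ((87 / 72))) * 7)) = -174 / 79795643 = -0.00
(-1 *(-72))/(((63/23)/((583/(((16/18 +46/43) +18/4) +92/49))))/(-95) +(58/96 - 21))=-1325135306880/375385905361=-3.53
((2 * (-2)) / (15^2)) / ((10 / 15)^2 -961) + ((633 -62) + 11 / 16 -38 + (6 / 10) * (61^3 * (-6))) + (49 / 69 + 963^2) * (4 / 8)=-84205761323909 / 238602000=-352913.06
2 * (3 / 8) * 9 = 6.75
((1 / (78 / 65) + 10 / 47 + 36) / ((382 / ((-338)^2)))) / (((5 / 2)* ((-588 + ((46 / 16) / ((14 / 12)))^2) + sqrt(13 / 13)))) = -467854770656 / 61328215785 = -7.63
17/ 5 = 3.40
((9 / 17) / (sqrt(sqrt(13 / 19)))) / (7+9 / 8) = 72 * 13^(3 / 4) * 19^(1 / 4) / 14365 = 0.07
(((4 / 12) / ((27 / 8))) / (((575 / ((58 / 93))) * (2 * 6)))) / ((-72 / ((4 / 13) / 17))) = -0.00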